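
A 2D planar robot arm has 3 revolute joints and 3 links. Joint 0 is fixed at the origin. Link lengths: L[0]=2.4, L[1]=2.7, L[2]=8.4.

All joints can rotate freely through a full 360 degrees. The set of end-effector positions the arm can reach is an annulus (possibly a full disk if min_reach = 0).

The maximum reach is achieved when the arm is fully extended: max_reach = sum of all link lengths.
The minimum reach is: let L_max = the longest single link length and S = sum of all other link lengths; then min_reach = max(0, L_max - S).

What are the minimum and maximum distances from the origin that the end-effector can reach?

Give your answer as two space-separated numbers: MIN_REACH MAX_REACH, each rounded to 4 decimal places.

Link lengths: [2.4, 2.7, 8.4]
max_reach = 2.4 + 2.7 + 8.4 = 13.5
L_max = max([2.4, 2.7, 8.4]) = 8.4
S (sum of others) = 13.5 - 8.4 = 5.1
min_reach = max(0, 8.4 - 5.1) = max(0, 3.3) = 3.3

Answer: 3.3000 13.5000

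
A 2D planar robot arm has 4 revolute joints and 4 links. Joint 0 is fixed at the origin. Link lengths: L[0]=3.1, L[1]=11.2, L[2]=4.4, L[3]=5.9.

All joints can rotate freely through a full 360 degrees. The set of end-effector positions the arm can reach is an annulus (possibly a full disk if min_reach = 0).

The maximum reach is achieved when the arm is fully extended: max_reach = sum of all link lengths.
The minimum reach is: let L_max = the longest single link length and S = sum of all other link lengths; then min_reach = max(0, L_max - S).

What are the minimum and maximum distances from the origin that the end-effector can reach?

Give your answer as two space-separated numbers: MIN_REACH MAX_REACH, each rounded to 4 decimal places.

Answer: 0.0000 24.6000

Derivation:
Link lengths: [3.1, 11.2, 4.4, 5.9]
max_reach = 3.1 + 11.2 + 4.4 + 5.9 = 24.6
L_max = max([3.1, 11.2, 4.4, 5.9]) = 11.2
S (sum of others) = 24.6 - 11.2 = 13.4
min_reach = max(0, 11.2 - 13.4) = max(0, -2.2) = 0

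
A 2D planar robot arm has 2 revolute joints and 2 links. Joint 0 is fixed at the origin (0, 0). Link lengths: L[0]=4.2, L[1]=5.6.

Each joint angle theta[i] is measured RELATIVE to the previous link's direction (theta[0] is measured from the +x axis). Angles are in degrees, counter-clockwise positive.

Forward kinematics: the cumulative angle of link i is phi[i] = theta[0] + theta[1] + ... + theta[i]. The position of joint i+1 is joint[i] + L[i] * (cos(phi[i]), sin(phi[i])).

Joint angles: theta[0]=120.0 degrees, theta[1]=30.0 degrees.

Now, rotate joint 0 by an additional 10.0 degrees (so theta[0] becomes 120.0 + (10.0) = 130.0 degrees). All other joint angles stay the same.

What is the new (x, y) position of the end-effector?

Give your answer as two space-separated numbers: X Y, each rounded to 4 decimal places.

joint[0] = (0.0000, 0.0000)  (base)
link 0: phi[0] = 130 = 130 deg
  cos(130 deg) = -0.6428, sin(130 deg) = 0.7660
  joint[1] = (0.0000, 0.0000) + 4.2 * (-0.6428, 0.7660) = (0.0000 + -2.6997, 0.0000 + 3.2174) = (-2.6997, 3.2174)
link 1: phi[1] = 130 + 30 = 160 deg
  cos(160 deg) = -0.9397, sin(160 deg) = 0.3420
  joint[2] = (-2.6997, 3.2174) + 5.6 * (-0.9397, 0.3420) = (-2.6997 + -5.2623, 3.2174 + 1.9153) = (-7.9620, 5.1327)
End effector: (-7.9620, 5.1327)

Answer: -7.9620 5.1327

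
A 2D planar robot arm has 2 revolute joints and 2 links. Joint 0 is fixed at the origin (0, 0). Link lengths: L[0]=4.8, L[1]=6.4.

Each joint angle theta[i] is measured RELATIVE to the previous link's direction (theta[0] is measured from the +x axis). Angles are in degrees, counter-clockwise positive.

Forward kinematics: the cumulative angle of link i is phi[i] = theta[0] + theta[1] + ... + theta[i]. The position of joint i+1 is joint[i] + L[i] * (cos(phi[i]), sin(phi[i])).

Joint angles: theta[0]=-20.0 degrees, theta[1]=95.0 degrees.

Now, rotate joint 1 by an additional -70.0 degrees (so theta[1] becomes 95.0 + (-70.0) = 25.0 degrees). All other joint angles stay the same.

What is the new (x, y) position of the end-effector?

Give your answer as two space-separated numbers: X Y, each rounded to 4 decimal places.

joint[0] = (0.0000, 0.0000)  (base)
link 0: phi[0] = -20 = -20 deg
  cos(-20 deg) = 0.9397, sin(-20 deg) = -0.3420
  joint[1] = (0.0000, 0.0000) + 4.8 * (0.9397, -0.3420) = (0.0000 + 4.5105, 0.0000 + -1.6417) = (4.5105, -1.6417)
link 1: phi[1] = -20 + 25 = 5 deg
  cos(5 deg) = 0.9962, sin(5 deg) = 0.0872
  joint[2] = (4.5105, -1.6417) + 6.4 * (0.9962, 0.0872) = (4.5105 + 6.3756, -1.6417 + 0.5578) = (10.8862, -1.0839)
End effector: (10.8862, -1.0839)

Answer: 10.8862 -1.0839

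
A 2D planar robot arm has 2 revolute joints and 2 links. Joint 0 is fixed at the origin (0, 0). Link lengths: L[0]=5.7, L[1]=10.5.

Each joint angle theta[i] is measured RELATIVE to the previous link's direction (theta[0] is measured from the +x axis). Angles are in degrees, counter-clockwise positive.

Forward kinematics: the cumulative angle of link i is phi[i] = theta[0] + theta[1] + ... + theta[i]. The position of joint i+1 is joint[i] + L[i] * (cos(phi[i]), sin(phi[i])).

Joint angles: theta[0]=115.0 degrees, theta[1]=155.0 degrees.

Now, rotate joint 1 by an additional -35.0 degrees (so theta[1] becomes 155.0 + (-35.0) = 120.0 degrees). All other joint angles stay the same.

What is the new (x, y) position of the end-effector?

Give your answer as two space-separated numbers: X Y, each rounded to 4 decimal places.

joint[0] = (0.0000, 0.0000)  (base)
link 0: phi[0] = 115 = 115 deg
  cos(115 deg) = -0.4226, sin(115 deg) = 0.9063
  joint[1] = (0.0000, 0.0000) + 5.7 * (-0.4226, 0.9063) = (0.0000 + -2.4089, 0.0000 + 5.1660) = (-2.4089, 5.1660)
link 1: phi[1] = 115 + 120 = 235 deg
  cos(235 deg) = -0.5736, sin(235 deg) = -0.8192
  joint[2] = (-2.4089, 5.1660) + 10.5 * (-0.5736, -0.8192) = (-2.4089 + -6.0226, 5.1660 + -8.6011) = (-8.4315, -3.4351)
End effector: (-8.4315, -3.4351)

Answer: -8.4315 -3.4351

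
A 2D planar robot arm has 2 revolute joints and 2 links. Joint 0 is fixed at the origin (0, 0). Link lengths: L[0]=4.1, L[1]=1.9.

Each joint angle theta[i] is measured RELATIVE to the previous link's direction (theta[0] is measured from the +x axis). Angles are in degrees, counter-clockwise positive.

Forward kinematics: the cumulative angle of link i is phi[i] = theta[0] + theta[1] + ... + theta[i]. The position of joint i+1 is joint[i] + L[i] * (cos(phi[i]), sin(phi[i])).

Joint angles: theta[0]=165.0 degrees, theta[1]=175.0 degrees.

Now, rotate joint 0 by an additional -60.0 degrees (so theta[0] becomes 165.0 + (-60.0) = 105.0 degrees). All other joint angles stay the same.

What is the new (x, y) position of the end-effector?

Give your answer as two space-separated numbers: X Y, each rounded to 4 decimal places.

joint[0] = (0.0000, 0.0000)  (base)
link 0: phi[0] = 105 = 105 deg
  cos(105 deg) = -0.2588, sin(105 deg) = 0.9659
  joint[1] = (0.0000, 0.0000) + 4.1 * (-0.2588, 0.9659) = (0.0000 + -1.0612, 0.0000 + 3.9603) = (-1.0612, 3.9603)
link 1: phi[1] = 105 + 175 = 280 deg
  cos(280 deg) = 0.1736, sin(280 deg) = -0.9848
  joint[2] = (-1.0612, 3.9603) + 1.9 * (0.1736, -0.9848) = (-1.0612 + 0.3299, 3.9603 + -1.8711) = (-0.7312, 2.0892)
End effector: (-0.7312, 2.0892)

Answer: -0.7312 2.0892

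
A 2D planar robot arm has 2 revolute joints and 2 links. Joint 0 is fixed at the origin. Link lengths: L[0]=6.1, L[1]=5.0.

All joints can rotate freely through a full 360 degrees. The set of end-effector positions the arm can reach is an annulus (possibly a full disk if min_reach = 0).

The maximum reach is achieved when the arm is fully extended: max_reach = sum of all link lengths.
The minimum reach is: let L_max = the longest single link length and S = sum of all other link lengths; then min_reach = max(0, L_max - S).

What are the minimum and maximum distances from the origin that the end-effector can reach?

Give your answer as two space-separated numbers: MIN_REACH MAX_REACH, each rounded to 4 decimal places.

Answer: 1.1000 11.1000

Derivation:
Link lengths: [6.1, 5.0]
max_reach = 6.1 + 5 = 11.1
L_max = max([6.1, 5.0]) = 6.1
S (sum of others) = 11.1 - 6.1 = 5
min_reach = max(0, 6.1 - 5) = max(0, 1.1) = 1.1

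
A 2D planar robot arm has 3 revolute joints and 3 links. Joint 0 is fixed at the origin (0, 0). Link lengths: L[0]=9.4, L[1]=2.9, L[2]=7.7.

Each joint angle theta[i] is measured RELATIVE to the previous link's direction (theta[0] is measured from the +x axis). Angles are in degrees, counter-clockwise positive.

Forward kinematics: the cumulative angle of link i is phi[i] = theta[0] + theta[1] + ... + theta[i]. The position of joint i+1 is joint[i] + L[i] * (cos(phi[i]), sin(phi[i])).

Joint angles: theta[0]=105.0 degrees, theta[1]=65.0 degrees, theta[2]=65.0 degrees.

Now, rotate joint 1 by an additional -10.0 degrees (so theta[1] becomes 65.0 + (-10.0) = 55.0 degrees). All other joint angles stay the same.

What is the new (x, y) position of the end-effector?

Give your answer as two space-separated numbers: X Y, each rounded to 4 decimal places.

Answer: -10.6027 4.6268

Derivation:
joint[0] = (0.0000, 0.0000)  (base)
link 0: phi[0] = 105 = 105 deg
  cos(105 deg) = -0.2588, sin(105 deg) = 0.9659
  joint[1] = (0.0000, 0.0000) + 9.4 * (-0.2588, 0.9659) = (0.0000 + -2.4329, 0.0000 + 9.0797) = (-2.4329, 9.0797)
link 1: phi[1] = 105 + 55 = 160 deg
  cos(160 deg) = -0.9397, sin(160 deg) = 0.3420
  joint[2] = (-2.4329, 9.0797) + 2.9 * (-0.9397, 0.3420) = (-2.4329 + -2.7251, 9.0797 + 0.9919) = (-5.1580, 10.0716)
link 2: phi[2] = 105 + 55 + 65 = 225 deg
  cos(225 deg) = -0.7071, sin(225 deg) = -0.7071
  joint[3] = (-5.1580, 10.0716) + 7.7 * (-0.7071, -0.7071) = (-5.1580 + -5.4447, 10.0716 + -5.4447) = (-10.6027, 4.6268)
End effector: (-10.6027, 4.6268)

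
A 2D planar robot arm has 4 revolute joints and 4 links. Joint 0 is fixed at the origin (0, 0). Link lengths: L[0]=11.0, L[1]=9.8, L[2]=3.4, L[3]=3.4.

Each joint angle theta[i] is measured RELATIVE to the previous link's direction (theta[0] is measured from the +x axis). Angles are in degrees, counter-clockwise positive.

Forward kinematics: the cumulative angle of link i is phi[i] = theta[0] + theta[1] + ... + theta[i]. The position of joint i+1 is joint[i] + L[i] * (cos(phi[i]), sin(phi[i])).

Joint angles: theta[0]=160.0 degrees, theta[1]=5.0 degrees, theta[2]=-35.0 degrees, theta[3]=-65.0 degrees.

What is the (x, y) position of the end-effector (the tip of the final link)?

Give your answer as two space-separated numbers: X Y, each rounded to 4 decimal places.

joint[0] = (0.0000, 0.0000)  (base)
link 0: phi[0] = 160 = 160 deg
  cos(160 deg) = -0.9397, sin(160 deg) = 0.3420
  joint[1] = (0.0000, 0.0000) + 11 * (-0.9397, 0.3420) = (0.0000 + -10.3366, 0.0000 + 3.7622) = (-10.3366, 3.7622)
link 1: phi[1] = 160 + 5 = 165 deg
  cos(165 deg) = -0.9659, sin(165 deg) = 0.2588
  joint[2] = (-10.3366, 3.7622) + 9.8 * (-0.9659, 0.2588) = (-10.3366 + -9.4661, 3.7622 + 2.5364) = (-19.8027, 6.2986)
link 2: phi[2] = 160 + 5 + -35 = 130 deg
  cos(130 deg) = -0.6428, sin(130 deg) = 0.7660
  joint[3] = (-19.8027, 6.2986) + 3.4 * (-0.6428, 0.7660) = (-19.8027 + -2.1855, 6.2986 + 2.6046) = (-21.9882, 8.9032)
link 3: phi[3] = 160 + 5 + -35 + -65 = 65 deg
  cos(65 deg) = 0.4226, sin(65 deg) = 0.9063
  joint[4] = (-21.9882, 8.9032) + 3.4 * (0.4226, 0.9063) = (-21.9882 + 1.4369, 8.9032 + 3.0814) = (-20.5513, 11.9846)
End effector: (-20.5513, 11.9846)

Answer: -20.5513 11.9846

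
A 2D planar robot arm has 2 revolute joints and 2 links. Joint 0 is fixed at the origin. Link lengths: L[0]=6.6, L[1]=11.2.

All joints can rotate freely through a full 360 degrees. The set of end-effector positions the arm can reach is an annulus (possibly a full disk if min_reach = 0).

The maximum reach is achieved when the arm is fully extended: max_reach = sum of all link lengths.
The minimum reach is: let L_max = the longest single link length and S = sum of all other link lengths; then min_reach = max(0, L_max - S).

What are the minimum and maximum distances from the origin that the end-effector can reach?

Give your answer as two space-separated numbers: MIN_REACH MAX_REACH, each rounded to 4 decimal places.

Link lengths: [6.6, 11.2]
max_reach = 6.6 + 11.2 = 17.8
L_max = max([6.6, 11.2]) = 11.2
S (sum of others) = 17.8 - 11.2 = 6.6
min_reach = max(0, 11.2 - 6.6) = max(0, 4.6) = 4.6

Answer: 4.6000 17.8000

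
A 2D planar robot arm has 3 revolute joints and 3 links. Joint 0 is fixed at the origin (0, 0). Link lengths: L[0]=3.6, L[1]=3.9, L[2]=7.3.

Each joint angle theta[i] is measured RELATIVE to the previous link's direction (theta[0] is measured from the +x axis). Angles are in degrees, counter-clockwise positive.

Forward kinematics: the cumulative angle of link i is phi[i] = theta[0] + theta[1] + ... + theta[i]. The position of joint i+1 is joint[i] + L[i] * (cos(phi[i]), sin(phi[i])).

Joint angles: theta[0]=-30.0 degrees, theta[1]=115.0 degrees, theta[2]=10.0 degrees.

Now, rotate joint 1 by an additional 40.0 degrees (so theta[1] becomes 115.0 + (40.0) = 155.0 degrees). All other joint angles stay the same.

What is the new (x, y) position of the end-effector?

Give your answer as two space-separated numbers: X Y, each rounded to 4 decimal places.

joint[0] = (0.0000, 0.0000)  (base)
link 0: phi[0] = -30 = -30 deg
  cos(-30 deg) = 0.8660, sin(-30 deg) = -0.5000
  joint[1] = (0.0000, 0.0000) + 3.6 * (0.8660, -0.5000) = (0.0000 + 3.1177, 0.0000 + -1.8000) = (3.1177, -1.8000)
link 1: phi[1] = -30 + 155 = 125 deg
  cos(125 deg) = -0.5736, sin(125 deg) = 0.8192
  joint[2] = (3.1177, -1.8000) + 3.9 * (-0.5736, 0.8192) = (3.1177 + -2.2369, -1.8000 + 3.1947) = (0.8807, 1.3947)
link 2: phi[2] = -30 + 155 + 10 = 135 deg
  cos(135 deg) = -0.7071, sin(135 deg) = 0.7071
  joint[3] = (0.8807, 1.3947) + 7.3 * (-0.7071, 0.7071) = (0.8807 + -5.1619, 1.3947 + 5.1619) = (-4.2811, 6.5566)
End effector: (-4.2811, 6.5566)

Answer: -4.2811 6.5566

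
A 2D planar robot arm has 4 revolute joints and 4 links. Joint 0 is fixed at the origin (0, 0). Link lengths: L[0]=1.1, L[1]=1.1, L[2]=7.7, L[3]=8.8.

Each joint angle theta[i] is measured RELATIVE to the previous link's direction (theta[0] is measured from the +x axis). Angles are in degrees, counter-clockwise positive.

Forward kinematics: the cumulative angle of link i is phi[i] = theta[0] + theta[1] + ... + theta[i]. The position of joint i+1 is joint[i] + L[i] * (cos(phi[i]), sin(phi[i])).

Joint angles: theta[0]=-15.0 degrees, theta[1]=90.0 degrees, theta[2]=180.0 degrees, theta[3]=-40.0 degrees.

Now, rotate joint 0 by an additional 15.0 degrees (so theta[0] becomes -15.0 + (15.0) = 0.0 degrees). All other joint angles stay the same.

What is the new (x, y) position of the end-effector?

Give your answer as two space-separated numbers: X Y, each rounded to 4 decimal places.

joint[0] = (0.0000, 0.0000)  (base)
link 0: phi[0] = 0 = 0 deg
  cos(0 deg) = 1.0000, sin(0 deg) = 0.0000
  joint[1] = (0.0000, 0.0000) + 1.1 * (1.0000, 0.0000) = (0.0000 + 1.1000, 0.0000 + 0.0000) = (1.1000, 0.0000)
link 1: phi[1] = 0 + 90 = 90 deg
  cos(90 deg) = 0.0000, sin(90 deg) = 1.0000
  joint[2] = (1.1000, 0.0000) + 1.1 * (0.0000, 1.0000) = (1.1000 + 0.0000, 0.0000 + 1.1000) = (1.1000, 1.1000)
link 2: phi[2] = 0 + 90 + 180 = 270 deg
  cos(270 deg) = -0.0000, sin(270 deg) = -1.0000
  joint[3] = (1.1000, 1.1000) + 7.7 * (-0.0000, -1.0000) = (1.1000 + -0.0000, 1.1000 + -7.7000) = (1.1000, -6.6000)
link 3: phi[3] = 0 + 90 + 180 + -40 = 230 deg
  cos(230 deg) = -0.6428, sin(230 deg) = -0.7660
  joint[4] = (1.1000, -6.6000) + 8.8 * (-0.6428, -0.7660) = (1.1000 + -5.6565, -6.6000 + -6.7412) = (-4.5565, -13.3412)
End effector: (-4.5565, -13.3412)

Answer: -4.5565 -13.3412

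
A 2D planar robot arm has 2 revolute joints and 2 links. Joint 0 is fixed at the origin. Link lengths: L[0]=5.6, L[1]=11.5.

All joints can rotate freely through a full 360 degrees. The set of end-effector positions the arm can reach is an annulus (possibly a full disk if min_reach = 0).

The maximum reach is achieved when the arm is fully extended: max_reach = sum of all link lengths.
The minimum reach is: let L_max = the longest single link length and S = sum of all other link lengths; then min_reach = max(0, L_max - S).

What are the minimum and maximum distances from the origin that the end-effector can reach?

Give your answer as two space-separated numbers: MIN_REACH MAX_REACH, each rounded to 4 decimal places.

Answer: 5.9000 17.1000

Derivation:
Link lengths: [5.6, 11.5]
max_reach = 5.6 + 11.5 = 17.1
L_max = max([5.6, 11.5]) = 11.5
S (sum of others) = 17.1 - 11.5 = 5.6
min_reach = max(0, 11.5 - 5.6) = max(0, 5.9) = 5.9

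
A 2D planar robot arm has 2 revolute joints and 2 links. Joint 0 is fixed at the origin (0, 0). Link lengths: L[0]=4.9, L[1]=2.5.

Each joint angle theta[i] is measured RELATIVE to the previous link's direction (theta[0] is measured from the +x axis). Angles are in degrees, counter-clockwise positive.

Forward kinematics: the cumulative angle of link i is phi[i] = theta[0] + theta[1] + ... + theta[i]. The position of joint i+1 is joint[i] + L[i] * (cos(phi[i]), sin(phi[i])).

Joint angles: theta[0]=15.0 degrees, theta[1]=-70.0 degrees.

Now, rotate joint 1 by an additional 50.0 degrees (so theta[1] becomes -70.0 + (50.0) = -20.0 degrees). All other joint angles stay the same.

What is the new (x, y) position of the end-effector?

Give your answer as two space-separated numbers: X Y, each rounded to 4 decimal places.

Answer: 7.2235 1.0503

Derivation:
joint[0] = (0.0000, 0.0000)  (base)
link 0: phi[0] = 15 = 15 deg
  cos(15 deg) = 0.9659, sin(15 deg) = 0.2588
  joint[1] = (0.0000, 0.0000) + 4.9 * (0.9659, 0.2588) = (0.0000 + 4.7330, 0.0000 + 1.2682) = (4.7330, 1.2682)
link 1: phi[1] = 15 + -20 = -5 deg
  cos(-5 deg) = 0.9962, sin(-5 deg) = -0.0872
  joint[2] = (4.7330, 1.2682) + 2.5 * (0.9962, -0.0872) = (4.7330 + 2.4905, 1.2682 + -0.2179) = (7.2235, 1.0503)
End effector: (7.2235, 1.0503)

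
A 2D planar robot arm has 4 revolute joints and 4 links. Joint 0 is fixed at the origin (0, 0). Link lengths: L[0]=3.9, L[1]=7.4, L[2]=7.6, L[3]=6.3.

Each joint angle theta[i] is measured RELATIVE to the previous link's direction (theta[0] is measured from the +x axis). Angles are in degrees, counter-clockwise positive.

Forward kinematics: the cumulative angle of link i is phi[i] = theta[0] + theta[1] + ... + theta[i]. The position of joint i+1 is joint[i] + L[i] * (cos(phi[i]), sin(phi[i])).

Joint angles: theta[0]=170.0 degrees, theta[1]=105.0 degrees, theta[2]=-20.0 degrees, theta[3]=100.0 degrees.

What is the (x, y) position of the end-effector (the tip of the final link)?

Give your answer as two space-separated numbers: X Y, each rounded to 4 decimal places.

joint[0] = (0.0000, 0.0000)  (base)
link 0: phi[0] = 170 = 170 deg
  cos(170 deg) = -0.9848, sin(170 deg) = 0.1736
  joint[1] = (0.0000, 0.0000) + 3.9 * (-0.9848, 0.1736) = (0.0000 + -3.8408, 0.0000 + 0.6772) = (-3.8408, 0.6772)
link 1: phi[1] = 170 + 105 = 275 deg
  cos(275 deg) = 0.0872, sin(275 deg) = -0.9962
  joint[2] = (-3.8408, 0.6772) + 7.4 * (0.0872, -0.9962) = (-3.8408 + 0.6450, 0.6772 + -7.3718) = (-3.1958, -6.6946)
link 2: phi[2] = 170 + 105 + -20 = 255 deg
  cos(255 deg) = -0.2588, sin(255 deg) = -0.9659
  joint[3] = (-3.1958, -6.6946) + 7.6 * (-0.2588, -0.9659) = (-3.1958 + -1.9670, -6.6946 + -7.3410) = (-5.1628, -14.0356)
link 3: phi[3] = 170 + 105 + -20 + 100 = 355 deg
  cos(355 deg) = 0.9962, sin(355 deg) = -0.0872
  joint[4] = (-5.1628, -14.0356) + 6.3 * (0.9962, -0.0872) = (-5.1628 + 6.2760, -14.0356 + -0.5491) = (1.1132, -14.5847)
End effector: (1.1132, -14.5847)

Answer: 1.1132 -14.5847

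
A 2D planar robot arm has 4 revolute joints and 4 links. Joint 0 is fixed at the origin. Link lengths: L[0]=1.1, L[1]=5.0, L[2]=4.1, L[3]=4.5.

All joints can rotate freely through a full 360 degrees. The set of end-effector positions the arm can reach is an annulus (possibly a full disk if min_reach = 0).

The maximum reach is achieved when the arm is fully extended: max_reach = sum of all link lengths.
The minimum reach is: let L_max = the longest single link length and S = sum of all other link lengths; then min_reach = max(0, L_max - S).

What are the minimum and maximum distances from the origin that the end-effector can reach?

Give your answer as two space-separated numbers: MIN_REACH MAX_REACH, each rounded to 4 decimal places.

Link lengths: [1.1, 5.0, 4.1, 4.5]
max_reach = 1.1 + 5 + 4.1 + 4.5 = 14.7
L_max = max([1.1, 5.0, 4.1, 4.5]) = 5
S (sum of others) = 14.7 - 5 = 9.7
min_reach = max(0, 5 - 9.7) = max(0, -4.7) = 0

Answer: 0.0000 14.7000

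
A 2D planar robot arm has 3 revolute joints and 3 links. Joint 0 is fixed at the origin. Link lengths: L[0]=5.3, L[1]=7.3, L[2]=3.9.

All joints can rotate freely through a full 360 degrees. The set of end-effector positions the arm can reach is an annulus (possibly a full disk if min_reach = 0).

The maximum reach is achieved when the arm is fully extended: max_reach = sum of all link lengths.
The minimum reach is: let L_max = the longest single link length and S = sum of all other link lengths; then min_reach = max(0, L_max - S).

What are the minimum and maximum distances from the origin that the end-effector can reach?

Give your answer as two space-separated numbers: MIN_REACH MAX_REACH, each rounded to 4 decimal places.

Link lengths: [5.3, 7.3, 3.9]
max_reach = 5.3 + 7.3 + 3.9 = 16.5
L_max = max([5.3, 7.3, 3.9]) = 7.3
S (sum of others) = 16.5 - 7.3 = 9.2
min_reach = max(0, 7.3 - 9.2) = max(0, -1.9) = 0

Answer: 0.0000 16.5000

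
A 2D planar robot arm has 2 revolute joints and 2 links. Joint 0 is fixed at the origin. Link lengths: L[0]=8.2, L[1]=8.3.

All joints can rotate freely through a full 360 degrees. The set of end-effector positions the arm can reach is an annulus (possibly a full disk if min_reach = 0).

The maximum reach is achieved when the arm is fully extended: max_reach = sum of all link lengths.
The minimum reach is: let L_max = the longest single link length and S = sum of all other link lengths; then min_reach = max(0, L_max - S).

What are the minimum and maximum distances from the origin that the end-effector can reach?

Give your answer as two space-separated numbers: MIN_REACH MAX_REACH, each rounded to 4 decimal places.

Link lengths: [8.2, 8.3]
max_reach = 8.2 + 8.3 = 16.5
L_max = max([8.2, 8.3]) = 8.3
S (sum of others) = 16.5 - 8.3 = 8.2
min_reach = max(0, 8.3 - 8.2) = max(0, 0.1) = 0.1

Answer: 0.1000 16.5000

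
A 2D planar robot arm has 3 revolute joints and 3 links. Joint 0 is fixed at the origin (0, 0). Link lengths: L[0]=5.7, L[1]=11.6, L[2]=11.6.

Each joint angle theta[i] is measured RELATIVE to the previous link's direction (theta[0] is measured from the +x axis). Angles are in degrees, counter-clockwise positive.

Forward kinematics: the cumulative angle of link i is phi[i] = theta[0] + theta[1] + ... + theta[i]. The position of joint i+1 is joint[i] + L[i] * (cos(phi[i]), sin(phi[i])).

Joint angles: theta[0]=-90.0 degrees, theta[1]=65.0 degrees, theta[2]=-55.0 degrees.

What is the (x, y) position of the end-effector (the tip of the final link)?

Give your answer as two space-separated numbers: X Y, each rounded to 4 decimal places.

joint[0] = (0.0000, 0.0000)  (base)
link 0: phi[0] = -90 = -90 deg
  cos(-90 deg) = 0.0000, sin(-90 deg) = -1.0000
  joint[1] = (0.0000, 0.0000) + 5.7 * (0.0000, -1.0000) = (0.0000 + 0.0000, 0.0000 + -5.7000) = (0.0000, -5.7000)
link 1: phi[1] = -90 + 65 = -25 deg
  cos(-25 deg) = 0.9063, sin(-25 deg) = -0.4226
  joint[2] = (0.0000, -5.7000) + 11.6 * (0.9063, -0.4226) = (0.0000 + 10.5132, -5.7000 + -4.9024) = (10.5132, -10.6024)
link 2: phi[2] = -90 + 65 + -55 = -80 deg
  cos(-80 deg) = 0.1736, sin(-80 deg) = -0.9848
  joint[3] = (10.5132, -10.6024) + 11.6 * (0.1736, -0.9848) = (10.5132 + 2.0143, -10.6024 + -11.4238) = (12.5275, -22.0261)
End effector: (12.5275, -22.0261)

Answer: 12.5275 -22.0261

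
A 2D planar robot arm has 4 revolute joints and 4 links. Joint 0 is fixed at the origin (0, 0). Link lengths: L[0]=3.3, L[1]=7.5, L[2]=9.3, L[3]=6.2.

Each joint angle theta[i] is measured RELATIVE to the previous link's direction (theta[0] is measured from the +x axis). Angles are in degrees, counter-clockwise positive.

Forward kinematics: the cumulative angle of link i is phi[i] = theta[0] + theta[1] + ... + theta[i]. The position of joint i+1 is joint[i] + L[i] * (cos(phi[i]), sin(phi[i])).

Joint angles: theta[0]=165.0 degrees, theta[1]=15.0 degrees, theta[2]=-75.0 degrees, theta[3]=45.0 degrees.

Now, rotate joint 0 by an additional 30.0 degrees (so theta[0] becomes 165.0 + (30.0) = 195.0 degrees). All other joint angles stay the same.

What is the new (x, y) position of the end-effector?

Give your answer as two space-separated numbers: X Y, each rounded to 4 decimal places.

Answer: -22.4588 1.9720

Derivation:
joint[0] = (0.0000, 0.0000)  (base)
link 0: phi[0] = 195 = 195 deg
  cos(195 deg) = -0.9659, sin(195 deg) = -0.2588
  joint[1] = (0.0000, 0.0000) + 3.3 * (-0.9659, -0.2588) = (0.0000 + -3.1876, 0.0000 + -0.8541) = (-3.1876, -0.8541)
link 1: phi[1] = 195 + 15 = 210 deg
  cos(210 deg) = -0.8660, sin(210 deg) = -0.5000
  joint[2] = (-3.1876, -0.8541) + 7.5 * (-0.8660, -0.5000) = (-3.1876 + -6.4952, -0.8541 + -3.7500) = (-9.6827, -4.6041)
link 2: phi[2] = 195 + 15 + -75 = 135 deg
  cos(135 deg) = -0.7071, sin(135 deg) = 0.7071
  joint[3] = (-9.6827, -4.6041) + 9.3 * (-0.7071, 0.7071) = (-9.6827 + -6.5761, -4.6041 + 6.5761) = (-16.2588, 1.9720)
link 3: phi[3] = 195 + 15 + -75 + 45 = 180 deg
  cos(180 deg) = -1.0000, sin(180 deg) = 0.0000
  joint[4] = (-16.2588, 1.9720) + 6.2 * (-1.0000, 0.0000) = (-16.2588 + -6.2000, 1.9720 + 0.0000) = (-22.4588, 1.9720)
End effector: (-22.4588, 1.9720)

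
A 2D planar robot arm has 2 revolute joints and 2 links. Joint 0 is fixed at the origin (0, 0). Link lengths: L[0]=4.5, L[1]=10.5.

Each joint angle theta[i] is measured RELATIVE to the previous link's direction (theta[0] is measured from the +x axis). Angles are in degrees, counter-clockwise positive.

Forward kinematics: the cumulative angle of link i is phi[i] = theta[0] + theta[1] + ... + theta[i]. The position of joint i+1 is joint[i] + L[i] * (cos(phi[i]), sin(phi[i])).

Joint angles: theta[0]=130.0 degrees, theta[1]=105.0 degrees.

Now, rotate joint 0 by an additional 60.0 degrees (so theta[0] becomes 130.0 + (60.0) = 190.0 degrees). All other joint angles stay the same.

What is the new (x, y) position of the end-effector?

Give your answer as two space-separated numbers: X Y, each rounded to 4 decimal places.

joint[0] = (0.0000, 0.0000)  (base)
link 0: phi[0] = 190 = 190 deg
  cos(190 deg) = -0.9848, sin(190 deg) = -0.1736
  joint[1] = (0.0000, 0.0000) + 4.5 * (-0.9848, -0.1736) = (0.0000 + -4.4316, 0.0000 + -0.7814) = (-4.4316, -0.7814)
link 1: phi[1] = 190 + 105 = 295 deg
  cos(295 deg) = 0.4226, sin(295 deg) = -0.9063
  joint[2] = (-4.4316, -0.7814) + 10.5 * (0.4226, -0.9063) = (-4.4316 + 4.4375, -0.7814 + -9.5162) = (0.0059, -10.2976)
End effector: (0.0059, -10.2976)

Answer: 0.0059 -10.2976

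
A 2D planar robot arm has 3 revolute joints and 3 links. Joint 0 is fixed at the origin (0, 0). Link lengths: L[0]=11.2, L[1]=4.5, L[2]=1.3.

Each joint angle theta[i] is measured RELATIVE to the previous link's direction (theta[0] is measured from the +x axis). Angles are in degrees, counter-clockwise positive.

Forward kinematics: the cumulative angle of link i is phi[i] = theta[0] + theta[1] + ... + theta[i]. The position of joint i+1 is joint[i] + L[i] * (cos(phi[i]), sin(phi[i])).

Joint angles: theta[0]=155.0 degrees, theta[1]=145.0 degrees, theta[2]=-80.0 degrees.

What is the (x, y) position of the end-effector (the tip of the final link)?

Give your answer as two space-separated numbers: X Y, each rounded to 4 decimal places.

Answer: -8.8965 0.0006

Derivation:
joint[0] = (0.0000, 0.0000)  (base)
link 0: phi[0] = 155 = 155 deg
  cos(155 deg) = -0.9063, sin(155 deg) = 0.4226
  joint[1] = (0.0000, 0.0000) + 11.2 * (-0.9063, 0.4226) = (0.0000 + -10.1506, 0.0000 + 4.7333) = (-10.1506, 4.7333)
link 1: phi[1] = 155 + 145 = 300 deg
  cos(300 deg) = 0.5000, sin(300 deg) = -0.8660
  joint[2] = (-10.1506, 4.7333) + 4.5 * (0.5000, -0.8660) = (-10.1506 + 2.2500, 4.7333 + -3.8971) = (-7.9006, 0.8362)
link 2: phi[2] = 155 + 145 + -80 = 220 deg
  cos(220 deg) = -0.7660, sin(220 deg) = -0.6428
  joint[3] = (-7.9006, 0.8362) + 1.3 * (-0.7660, -0.6428) = (-7.9006 + -0.9959, 0.8362 + -0.8356) = (-8.8965, 0.0006)
End effector: (-8.8965, 0.0006)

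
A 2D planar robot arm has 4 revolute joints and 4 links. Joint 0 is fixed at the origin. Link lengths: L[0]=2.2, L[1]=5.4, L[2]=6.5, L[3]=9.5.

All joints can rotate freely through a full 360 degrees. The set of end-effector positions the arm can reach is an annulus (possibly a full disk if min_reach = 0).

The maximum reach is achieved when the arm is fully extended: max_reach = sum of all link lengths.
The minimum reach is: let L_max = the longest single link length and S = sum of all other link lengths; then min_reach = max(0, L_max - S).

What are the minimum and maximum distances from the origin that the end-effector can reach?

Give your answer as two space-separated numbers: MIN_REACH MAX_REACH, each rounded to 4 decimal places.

Answer: 0.0000 23.6000

Derivation:
Link lengths: [2.2, 5.4, 6.5, 9.5]
max_reach = 2.2 + 5.4 + 6.5 + 9.5 = 23.6
L_max = max([2.2, 5.4, 6.5, 9.5]) = 9.5
S (sum of others) = 23.6 - 9.5 = 14.1
min_reach = max(0, 9.5 - 14.1) = max(0, -4.6) = 0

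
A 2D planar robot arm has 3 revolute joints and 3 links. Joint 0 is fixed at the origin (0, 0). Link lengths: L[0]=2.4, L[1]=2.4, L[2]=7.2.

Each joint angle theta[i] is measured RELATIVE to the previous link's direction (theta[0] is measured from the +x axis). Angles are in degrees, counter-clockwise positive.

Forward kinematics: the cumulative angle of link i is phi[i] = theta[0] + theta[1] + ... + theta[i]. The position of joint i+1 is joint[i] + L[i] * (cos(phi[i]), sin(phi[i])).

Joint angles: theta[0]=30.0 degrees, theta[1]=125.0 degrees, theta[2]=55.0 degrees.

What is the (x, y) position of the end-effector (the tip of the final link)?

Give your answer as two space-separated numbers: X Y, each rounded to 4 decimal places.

Answer: -6.3321 -1.3857

Derivation:
joint[0] = (0.0000, 0.0000)  (base)
link 0: phi[0] = 30 = 30 deg
  cos(30 deg) = 0.8660, sin(30 deg) = 0.5000
  joint[1] = (0.0000, 0.0000) + 2.4 * (0.8660, 0.5000) = (0.0000 + 2.0785, 0.0000 + 1.2000) = (2.0785, 1.2000)
link 1: phi[1] = 30 + 125 = 155 deg
  cos(155 deg) = -0.9063, sin(155 deg) = 0.4226
  joint[2] = (2.0785, 1.2000) + 2.4 * (-0.9063, 0.4226) = (2.0785 + -2.1751, 1.2000 + 1.0143) = (-0.0967, 2.2143)
link 2: phi[2] = 30 + 125 + 55 = 210 deg
  cos(210 deg) = -0.8660, sin(210 deg) = -0.5000
  joint[3] = (-0.0967, 2.2143) + 7.2 * (-0.8660, -0.5000) = (-0.0967 + -6.2354, 2.2143 + -3.6000) = (-6.3321, -1.3857)
End effector: (-6.3321, -1.3857)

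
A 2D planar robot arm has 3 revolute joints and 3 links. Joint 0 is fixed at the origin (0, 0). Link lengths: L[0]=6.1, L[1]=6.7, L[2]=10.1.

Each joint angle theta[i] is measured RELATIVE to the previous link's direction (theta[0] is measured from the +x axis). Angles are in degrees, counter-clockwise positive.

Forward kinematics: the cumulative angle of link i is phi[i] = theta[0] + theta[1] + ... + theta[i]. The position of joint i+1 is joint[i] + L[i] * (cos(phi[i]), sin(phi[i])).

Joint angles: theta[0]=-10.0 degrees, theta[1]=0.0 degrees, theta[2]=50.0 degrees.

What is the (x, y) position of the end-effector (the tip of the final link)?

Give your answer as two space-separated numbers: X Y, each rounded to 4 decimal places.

joint[0] = (0.0000, 0.0000)  (base)
link 0: phi[0] = -10 = -10 deg
  cos(-10 deg) = 0.9848, sin(-10 deg) = -0.1736
  joint[1] = (0.0000, 0.0000) + 6.1 * (0.9848, -0.1736) = (0.0000 + 6.0073, 0.0000 + -1.0593) = (6.0073, -1.0593)
link 1: phi[1] = -10 + 0 = -10 deg
  cos(-10 deg) = 0.9848, sin(-10 deg) = -0.1736
  joint[2] = (6.0073, -1.0593) + 6.7 * (0.9848, -0.1736) = (6.0073 + 6.5982, -1.0593 + -1.1634) = (12.6055, -2.2227)
link 2: phi[2] = -10 + 0 + 50 = 40 deg
  cos(40 deg) = 0.7660, sin(40 deg) = 0.6428
  joint[3] = (12.6055, -2.2227) + 10.1 * (0.7660, 0.6428) = (12.6055 + 7.7370, -2.2227 + 6.4922) = (20.3426, 4.2695)
End effector: (20.3426, 4.2695)

Answer: 20.3426 4.2695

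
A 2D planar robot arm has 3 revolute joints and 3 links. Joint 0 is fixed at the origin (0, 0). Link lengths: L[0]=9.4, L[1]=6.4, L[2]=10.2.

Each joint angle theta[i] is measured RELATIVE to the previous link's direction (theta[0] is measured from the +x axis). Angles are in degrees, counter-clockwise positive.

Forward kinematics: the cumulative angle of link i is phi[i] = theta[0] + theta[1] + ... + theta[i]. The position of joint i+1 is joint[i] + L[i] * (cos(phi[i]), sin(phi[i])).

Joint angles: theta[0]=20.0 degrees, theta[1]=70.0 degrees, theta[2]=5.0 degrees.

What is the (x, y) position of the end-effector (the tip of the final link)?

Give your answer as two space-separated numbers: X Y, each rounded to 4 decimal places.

joint[0] = (0.0000, 0.0000)  (base)
link 0: phi[0] = 20 = 20 deg
  cos(20 deg) = 0.9397, sin(20 deg) = 0.3420
  joint[1] = (0.0000, 0.0000) + 9.4 * (0.9397, 0.3420) = (0.0000 + 8.8331, 0.0000 + 3.2150) = (8.8331, 3.2150)
link 1: phi[1] = 20 + 70 = 90 deg
  cos(90 deg) = 0.0000, sin(90 deg) = 1.0000
  joint[2] = (8.8331, 3.2150) + 6.4 * (0.0000, 1.0000) = (8.8331 + 0.0000, 3.2150 + 6.4000) = (8.8331, 9.6150)
link 2: phi[2] = 20 + 70 + 5 = 95 deg
  cos(95 deg) = -0.0872, sin(95 deg) = 0.9962
  joint[3] = (8.8331, 9.6150) + 10.2 * (-0.0872, 0.9962) = (8.8331 + -0.8890, 9.6150 + 10.1612) = (7.9441, 19.7762)
End effector: (7.9441, 19.7762)

Answer: 7.9441 19.7762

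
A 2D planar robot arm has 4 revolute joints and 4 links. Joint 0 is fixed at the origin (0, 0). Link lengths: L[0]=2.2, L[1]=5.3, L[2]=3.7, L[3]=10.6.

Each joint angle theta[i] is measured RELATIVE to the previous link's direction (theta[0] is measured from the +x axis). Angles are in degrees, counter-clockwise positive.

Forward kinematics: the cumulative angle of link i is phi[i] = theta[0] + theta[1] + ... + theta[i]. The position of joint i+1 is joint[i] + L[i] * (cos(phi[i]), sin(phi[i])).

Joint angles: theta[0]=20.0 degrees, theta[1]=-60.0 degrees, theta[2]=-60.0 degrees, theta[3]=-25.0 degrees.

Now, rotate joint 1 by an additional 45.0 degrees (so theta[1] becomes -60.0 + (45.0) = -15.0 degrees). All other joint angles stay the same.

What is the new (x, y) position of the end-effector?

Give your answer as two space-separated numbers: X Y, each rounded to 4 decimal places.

joint[0] = (0.0000, 0.0000)  (base)
link 0: phi[0] = 20 = 20 deg
  cos(20 deg) = 0.9397, sin(20 deg) = 0.3420
  joint[1] = (0.0000, 0.0000) + 2.2 * (0.9397, 0.3420) = (0.0000 + 2.0673, 0.0000 + 0.7524) = (2.0673, 0.7524)
link 1: phi[1] = 20 + -15 = 5 deg
  cos(5 deg) = 0.9962, sin(5 deg) = 0.0872
  joint[2] = (2.0673, 0.7524) + 5.3 * (0.9962, 0.0872) = (2.0673 + 5.2798, 0.7524 + 0.4619) = (7.3472, 1.2144)
link 2: phi[2] = 20 + -15 + -60 = -55 deg
  cos(-55 deg) = 0.5736, sin(-55 deg) = -0.8192
  joint[3] = (7.3472, 1.2144) + 3.7 * (0.5736, -0.8192) = (7.3472 + 2.1222, 1.2144 + -3.0309) = (9.4694, -1.8165)
link 3: phi[3] = 20 + -15 + -60 + -25 = -80 deg
  cos(-80 deg) = 0.1736, sin(-80 deg) = -0.9848
  joint[4] = (9.4694, -1.8165) + 10.6 * (0.1736, -0.9848) = (9.4694 + 1.8407, -1.8165 + -10.4390) = (11.3101, -12.2555)
End effector: (11.3101, -12.2555)

Answer: 11.3101 -12.2555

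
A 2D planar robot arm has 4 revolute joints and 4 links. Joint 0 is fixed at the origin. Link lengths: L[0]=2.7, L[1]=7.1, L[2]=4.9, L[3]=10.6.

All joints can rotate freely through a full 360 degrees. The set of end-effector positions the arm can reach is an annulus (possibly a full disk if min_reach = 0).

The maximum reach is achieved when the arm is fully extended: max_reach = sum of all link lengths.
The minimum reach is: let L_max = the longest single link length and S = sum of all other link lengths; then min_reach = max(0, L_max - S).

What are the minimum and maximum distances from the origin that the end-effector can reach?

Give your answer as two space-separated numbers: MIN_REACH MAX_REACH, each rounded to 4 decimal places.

Link lengths: [2.7, 7.1, 4.9, 10.6]
max_reach = 2.7 + 7.1 + 4.9 + 10.6 = 25.3
L_max = max([2.7, 7.1, 4.9, 10.6]) = 10.6
S (sum of others) = 25.3 - 10.6 = 14.7
min_reach = max(0, 10.6 - 14.7) = max(0, -4.1) = 0

Answer: 0.0000 25.3000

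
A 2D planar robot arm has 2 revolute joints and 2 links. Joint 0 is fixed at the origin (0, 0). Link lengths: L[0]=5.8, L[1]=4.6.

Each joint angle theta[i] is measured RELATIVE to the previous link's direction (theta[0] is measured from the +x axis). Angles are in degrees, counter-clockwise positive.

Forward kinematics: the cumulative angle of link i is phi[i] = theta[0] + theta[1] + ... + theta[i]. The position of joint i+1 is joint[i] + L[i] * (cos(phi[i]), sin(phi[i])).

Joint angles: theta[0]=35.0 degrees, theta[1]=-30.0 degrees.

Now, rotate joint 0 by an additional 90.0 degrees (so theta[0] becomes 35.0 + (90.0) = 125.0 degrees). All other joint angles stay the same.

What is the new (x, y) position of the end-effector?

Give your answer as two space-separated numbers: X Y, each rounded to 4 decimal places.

Answer: -3.7277 9.3336

Derivation:
joint[0] = (0.0000, 0.0000)  (base)
link 0: phi[0] = 125 = 125 deg
  cos(125 deg) = -0.5736, sin(125 deg) = 0.8192
  joint[1] = (0.0000, 0.0000) + 5.8 * (-0.5736, 0.8192) = (0.0000 + -3.3267, 0.0000 + 4.7511) = (-3.3267, 4.7511)
link 1: phi[1] = 125 + -30 = 95 deg
  cos(95 deg) = -0.0872, sin(95 deg) = 0.9962
  joint[2] = (-3.3267, 4.7511) + 4.6 * (-0.0872, 0.9962) = (-3.3267 + -0.4009, 4.7511 + 4.5825) = (-3.7277, 9.3336)
End effector: (-3.7277, 9.3336)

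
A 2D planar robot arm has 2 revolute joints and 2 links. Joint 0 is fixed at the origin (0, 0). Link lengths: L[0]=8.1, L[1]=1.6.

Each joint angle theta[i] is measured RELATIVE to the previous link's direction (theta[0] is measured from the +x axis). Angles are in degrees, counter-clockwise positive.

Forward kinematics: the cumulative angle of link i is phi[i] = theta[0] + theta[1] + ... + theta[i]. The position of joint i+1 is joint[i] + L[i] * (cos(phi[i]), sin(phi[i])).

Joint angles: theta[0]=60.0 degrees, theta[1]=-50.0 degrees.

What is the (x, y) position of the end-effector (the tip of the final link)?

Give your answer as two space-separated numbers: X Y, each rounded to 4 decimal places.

joint[0] = (0.0000, 0.0000)  (base)
link 0: phi[0] = 60 = 60 deg
  cos(60 deg) = 0.5000, sin(60 deg) = 0.8660
  joint[1] = (0.0000, 0.0000) + 8.1 * (0.5000, 0.8660) = (0.0000 + 4.0500, 0.0000 + 7.0148) = (4.0500, 7.0148)
link 1: phi[1] = 60 + -50 = 10 deg
  cos(10 deg) = 0.9848, sin(10 deg) = 0.1736
  joint[2] = (4.0500, 7.0148) + 1.6 * (0.9848, 0.1736) = (4.0500 + 1.5757, 7.0148 + 0.2778) = (5.6257, 7.2926)
End effector: (5.6257, 7.2926)

Answer: 5.6257 7.2926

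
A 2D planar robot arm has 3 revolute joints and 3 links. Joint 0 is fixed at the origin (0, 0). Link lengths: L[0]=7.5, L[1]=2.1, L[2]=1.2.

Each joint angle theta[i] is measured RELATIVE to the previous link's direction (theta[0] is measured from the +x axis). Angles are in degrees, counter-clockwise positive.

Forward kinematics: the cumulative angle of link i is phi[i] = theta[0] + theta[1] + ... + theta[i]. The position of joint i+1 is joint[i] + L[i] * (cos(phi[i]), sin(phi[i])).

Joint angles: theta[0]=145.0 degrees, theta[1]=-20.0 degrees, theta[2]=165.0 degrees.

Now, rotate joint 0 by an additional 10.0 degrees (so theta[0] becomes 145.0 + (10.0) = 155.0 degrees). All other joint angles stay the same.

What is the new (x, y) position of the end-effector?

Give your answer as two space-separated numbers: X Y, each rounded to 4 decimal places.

joint[0] = (0.0000, 0.0000)  (base)
link 0: phi[0] = 155 = 155 deg
  cos(155 deg) = -0.9063, sin(155 deg) = 0.4226
  joint[1] = (0.0000, 0.0000) + 7.5 * (-0.9063, 0.4226) = (0.0000 + -6.7973, 0.0000 + 3.1696) = (-6.7973, 3.1696)
link 1: phi[1] = 155 + -20 = 135 deg
  cos(135 deg) = -0.7071, sin(135 deg) = 0.7071
  joint[2] = (-6.7973, 3.1696) + 2.1 * (-0.7071, 0.7071) = (-6.7973 + -1.4849, 3.1696 + 1.4849) = (-8.2822, 4.6546)
link 2: phi[2] = 155 + -20 + 165 = 300 deg
  cos(300 deg) = 0.5000, sin(300 deg) = -0.8660
  joint[3] = (-8.2822, 4.6546) + 1.2 * (0.5000, -0.8660) = (-8.2822 + 0.6000, 4.6546 + -1.0392) = (-7.6822, 3.6153)
End effector: (-7.6822, 3.6153)

Answer: -7.6822 3.6153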